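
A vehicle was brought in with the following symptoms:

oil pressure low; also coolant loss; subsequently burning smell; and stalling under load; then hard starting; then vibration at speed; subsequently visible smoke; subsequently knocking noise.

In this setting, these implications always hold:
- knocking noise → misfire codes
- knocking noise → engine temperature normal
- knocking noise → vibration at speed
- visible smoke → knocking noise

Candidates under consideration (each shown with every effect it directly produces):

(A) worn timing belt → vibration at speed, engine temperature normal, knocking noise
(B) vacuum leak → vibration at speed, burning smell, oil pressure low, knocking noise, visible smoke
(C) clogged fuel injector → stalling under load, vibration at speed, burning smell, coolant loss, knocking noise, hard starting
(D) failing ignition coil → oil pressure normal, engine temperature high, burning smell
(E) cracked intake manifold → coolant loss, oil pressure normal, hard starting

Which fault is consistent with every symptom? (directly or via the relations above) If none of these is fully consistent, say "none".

Testing each hypothesis:
(A) worn timing belt — oil pressure low -; coolant loss -; burning smell -; stalling under load -; hard starting -; vibration at speed +; visible smoke -; knocking noise +
(B) vacuum leak — does not account for coolant loss, stalling under load, hard starting
(C) clogged fuel injector — does not account for oil pressure low, visible smoke
(D) failing ignition coil — fails on oil pressure low, coolant loss, stalling under load, hard starting, vibration at speed, visible smoke, knocking noise (predicts oil pressure normal, not oil pressure low)
(E) cracked intake manifold — fails on oil pressure low, burning smell, stalling under load, vibration at speed, visible smoke, knocking noise (predicts oil pressure normal, not oil pressure low)
Every candidate fails on at least one observation.

none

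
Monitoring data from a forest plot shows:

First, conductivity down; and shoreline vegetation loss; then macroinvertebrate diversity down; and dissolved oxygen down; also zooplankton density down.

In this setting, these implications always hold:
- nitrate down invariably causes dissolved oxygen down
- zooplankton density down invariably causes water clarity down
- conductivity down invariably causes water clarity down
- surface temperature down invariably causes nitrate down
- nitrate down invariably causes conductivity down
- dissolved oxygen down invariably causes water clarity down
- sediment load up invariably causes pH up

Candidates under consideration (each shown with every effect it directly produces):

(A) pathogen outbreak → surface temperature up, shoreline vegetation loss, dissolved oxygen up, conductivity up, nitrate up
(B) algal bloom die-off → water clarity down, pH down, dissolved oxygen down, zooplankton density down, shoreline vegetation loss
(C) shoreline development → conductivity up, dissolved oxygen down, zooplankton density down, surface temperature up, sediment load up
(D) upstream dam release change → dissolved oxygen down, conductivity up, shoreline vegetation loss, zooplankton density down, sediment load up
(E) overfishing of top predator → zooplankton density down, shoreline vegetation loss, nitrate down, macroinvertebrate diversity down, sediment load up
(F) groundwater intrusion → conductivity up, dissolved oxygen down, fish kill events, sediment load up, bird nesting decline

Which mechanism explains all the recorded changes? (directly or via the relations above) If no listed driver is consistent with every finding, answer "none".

E

For each candidate, compare predicted effects to what was observed:
(A) pathogen outbreak — fails on conductivity down, macroinvertebrate diversity down, dissolved oxygen down, zooplankton density down (predicts conductivity up, not conductivity down; predicts dissolved oxygen up, not dissolved oxygen down)
(B) algal bloom die-off — conductivity down -; shoreline vegetation loss +; macroinvertebrate diversity down -; dissolved oxygen down +; zooplankton density down +
(C) shoreline development — fails on conductivity down, shoreline vegetation loss, macroinvertebrate diversity down (predicts conductivity up, not conductivity down)
(D) upstream dam release change — conductivity down -; shoreline vegetation loss +; macroinvertebrate diversity down -; dissolved oxygen down +; zooplankton density down +
(E) overfishing of top predator — accounts for every observation (conductivity down via nitrate down → conductivity down)
(F) groundwater intrusion — conductivity down -; shoreline vegetation loss -; macroinvertebrate diversity down -; dissolved oxygen down +; zooplankton density down -
(E) is the only candidate with no mismatches.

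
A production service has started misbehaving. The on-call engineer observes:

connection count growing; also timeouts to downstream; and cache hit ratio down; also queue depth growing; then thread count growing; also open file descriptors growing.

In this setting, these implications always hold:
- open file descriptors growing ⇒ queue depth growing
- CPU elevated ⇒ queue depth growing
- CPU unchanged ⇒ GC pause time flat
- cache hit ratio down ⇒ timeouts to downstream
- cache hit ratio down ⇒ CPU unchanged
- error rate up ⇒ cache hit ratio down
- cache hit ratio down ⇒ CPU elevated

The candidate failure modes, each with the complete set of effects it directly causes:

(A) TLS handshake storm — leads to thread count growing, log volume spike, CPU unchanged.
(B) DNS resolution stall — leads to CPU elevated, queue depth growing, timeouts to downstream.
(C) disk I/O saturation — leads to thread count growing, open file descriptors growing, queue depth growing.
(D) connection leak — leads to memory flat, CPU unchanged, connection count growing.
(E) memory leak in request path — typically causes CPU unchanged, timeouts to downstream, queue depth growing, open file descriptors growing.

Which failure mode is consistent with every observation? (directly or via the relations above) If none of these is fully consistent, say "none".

none

Testing each hypothesis:
(A) TLS handshake storm — does not account for connection count growing, timeouts to downstream, cache hit ratio down, queue depth growing, open file descriptors growing
(B) DNS resolution stall — connection count growing ✗; timeouts to downstream ✓; cache hit ratio down ✗; queue depth growing ✓; thread count growing ✗; open file descriptors growing ✗
(C) disk I/O saturation — connection count growing ✗; timeouts to downstream ✗; cache hit ratio down ✗; queue depth growing ✓; thread count growing ✓; open file descriptors growing ✓
(D) connection leak — does not account for timeouts to downstream, cache hit ratio down, queue depth growing, thread count growing, open file descriptors growing
(E) memory leak in request path — does not account for connection count growing, cache hit ratio down, thread count growing
No candidate is consistent with all observations.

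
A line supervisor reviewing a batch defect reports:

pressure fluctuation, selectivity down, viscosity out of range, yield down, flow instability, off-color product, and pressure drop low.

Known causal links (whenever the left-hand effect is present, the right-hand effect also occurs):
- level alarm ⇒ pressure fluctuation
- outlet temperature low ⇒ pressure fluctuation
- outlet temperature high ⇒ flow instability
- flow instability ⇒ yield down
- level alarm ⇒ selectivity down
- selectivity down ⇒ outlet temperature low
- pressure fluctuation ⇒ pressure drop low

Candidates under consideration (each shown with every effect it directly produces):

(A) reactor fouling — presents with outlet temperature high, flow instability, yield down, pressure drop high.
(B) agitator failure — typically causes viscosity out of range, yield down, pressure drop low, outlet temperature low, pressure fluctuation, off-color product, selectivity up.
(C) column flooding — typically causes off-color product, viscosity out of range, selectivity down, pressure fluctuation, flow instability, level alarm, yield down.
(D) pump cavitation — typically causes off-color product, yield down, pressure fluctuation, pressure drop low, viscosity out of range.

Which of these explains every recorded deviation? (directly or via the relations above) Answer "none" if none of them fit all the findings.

For each candidate, compare predicted effects to what was observed:
(A) reactor fouling — pressure fluctuation miss; selectivity down miss; viscosity out of range miss; yield down match; flow instability match; off-color product miss; pressure drop low miss
(B) agitator failure — fails on selectivity down, flow instability (predicts selectivity up, not selectivity down)
(C) column flooding — pressure fluctuation match; selectivity down match; viscosity out of range match; yield down match; flow instability match; off-color product match; pressure drop low match (through pressure fluctuation → pressure drop low)
(D) pump cavitation — does not account for selectivity down, flow instability
(C) is the only candidate with no mismatches.

C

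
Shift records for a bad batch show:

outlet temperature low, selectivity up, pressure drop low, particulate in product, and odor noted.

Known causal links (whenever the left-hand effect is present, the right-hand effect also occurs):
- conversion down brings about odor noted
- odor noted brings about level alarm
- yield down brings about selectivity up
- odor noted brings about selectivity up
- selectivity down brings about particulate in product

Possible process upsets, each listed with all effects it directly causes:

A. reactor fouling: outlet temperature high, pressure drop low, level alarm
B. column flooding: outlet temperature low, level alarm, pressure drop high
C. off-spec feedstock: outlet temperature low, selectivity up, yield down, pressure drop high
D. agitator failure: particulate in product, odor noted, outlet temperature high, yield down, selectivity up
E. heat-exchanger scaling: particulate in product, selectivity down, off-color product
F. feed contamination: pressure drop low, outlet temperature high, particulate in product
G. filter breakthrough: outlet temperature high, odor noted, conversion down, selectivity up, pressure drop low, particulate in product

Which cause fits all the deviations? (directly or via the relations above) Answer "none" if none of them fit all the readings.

Per-candidate check:
(A) reactor fouling — fails on outlet temperature low, selectivity up, particulate in product, odor noted (predicts outlet temperature high, not outlet temperature low)
(B) column flooding — fails on selectivity up, pressure drop low, particulate in product, odor noted (predicts pressure drop high, not pressure drop low)
(C) off-spec feedstock — fails on pressure drop low, particulate in product, odor noted (predicts pressure drop high, not pressure drop low)
(D) agitator failure — fails on outlet temperature low, pressure drop low (predicts outlet temperature high, not outlet temperature low)
(E) heat-exchanger scaling — outlet temperature low -; selectivity up -; pressure drop low -; particulate in product +; odor noted -
(F) feed contamination — outlet temperature low -; selectivity up -; pressure drop low +; particulate in product +; odor noted -
(G) filter breakthrough — fails on outlet temperature low (predicts outlet temperature high, not outlet temperature low)
No candidate is consistent with all observations.

none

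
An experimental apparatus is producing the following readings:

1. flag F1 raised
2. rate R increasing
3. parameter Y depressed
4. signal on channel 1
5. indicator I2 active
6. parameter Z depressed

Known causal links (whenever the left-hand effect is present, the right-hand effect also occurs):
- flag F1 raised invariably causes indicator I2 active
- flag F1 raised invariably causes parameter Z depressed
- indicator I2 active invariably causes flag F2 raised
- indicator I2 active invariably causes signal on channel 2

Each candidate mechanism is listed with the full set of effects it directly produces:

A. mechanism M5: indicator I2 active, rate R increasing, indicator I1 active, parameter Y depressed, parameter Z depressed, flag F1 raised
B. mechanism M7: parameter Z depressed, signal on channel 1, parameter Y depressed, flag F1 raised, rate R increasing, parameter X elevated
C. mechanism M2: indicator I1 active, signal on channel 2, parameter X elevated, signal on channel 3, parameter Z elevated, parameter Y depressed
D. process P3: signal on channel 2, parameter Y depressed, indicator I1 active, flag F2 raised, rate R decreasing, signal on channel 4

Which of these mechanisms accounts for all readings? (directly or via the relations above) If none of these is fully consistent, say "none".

Per-candidate check:
(A) mechanism M5 — flag F1 raised ✓; rate R increasing ✓; parameter Y depressed ✓; signal on channel 1 ✗; indicator I2 active ✓; parameter Z depressed ✓
(B) mechanism M7 — flag F1 raised ✓; rate R increasing ✓; parameter Y depressed ✓; signal on channel 1 ✓; indicator I2 active ✓ (by flag F1 raised → indicator I2 active); parameter Z depressed ✓
(C) mechanism M2 — fails on flag F1 raised, rate R increasing, signal on channel 1, indicator I2 active, parameter Z depressed (predicts parameter Z elevated, not parameter Z depressed)
(D) process P3 — flag F1 raised ✗; rate R increasing ✗; parameter Y depressed ✓; signal on channel 1 ✗; indicator I2 active ✗; parameter Z depressed ✗
Only (B) is consistent with every observation.

B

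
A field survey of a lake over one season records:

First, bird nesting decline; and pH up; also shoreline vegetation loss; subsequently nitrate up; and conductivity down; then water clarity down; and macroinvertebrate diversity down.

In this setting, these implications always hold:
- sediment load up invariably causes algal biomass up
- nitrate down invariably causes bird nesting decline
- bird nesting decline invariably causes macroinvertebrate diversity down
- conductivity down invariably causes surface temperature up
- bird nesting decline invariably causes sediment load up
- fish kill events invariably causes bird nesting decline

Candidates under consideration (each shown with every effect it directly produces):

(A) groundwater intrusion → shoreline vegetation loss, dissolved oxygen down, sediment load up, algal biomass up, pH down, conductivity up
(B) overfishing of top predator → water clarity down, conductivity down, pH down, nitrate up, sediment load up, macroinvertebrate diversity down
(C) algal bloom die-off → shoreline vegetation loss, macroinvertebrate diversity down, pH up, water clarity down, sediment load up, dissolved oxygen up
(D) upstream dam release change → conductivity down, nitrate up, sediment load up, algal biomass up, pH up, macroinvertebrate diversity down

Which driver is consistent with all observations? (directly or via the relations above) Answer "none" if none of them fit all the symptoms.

none

Testing each hypothesis:
(A) groundwater intrusion — bird nesting decline ✗; pH up ✗; shoreline vegetation loss ✓; nitrate up ✗; conductivity down ✗; water clarity down ✗; macroinvertebrate diversity down ✗
(B) overfishing of top predator — bird nesting decline ✗; pH up ✗; shoreline vegetation loss ✗; nitrate up ✓; conductivity down ✓; water clarity down ✓; macroinvertebrate diversity down ✓
(C) algal bloom die-off — does not account for bird nesting decline, nitrate up, conductivity down
(D) upstream dam release change — bird nesting decline ✗; pH up ✓; shoreline vegetation loss ✗; nitrate up ✓; conductivity down ✓; water clarity down ✗; macroinvertebrate diversity down ✓
No candidate is consistent with all observations.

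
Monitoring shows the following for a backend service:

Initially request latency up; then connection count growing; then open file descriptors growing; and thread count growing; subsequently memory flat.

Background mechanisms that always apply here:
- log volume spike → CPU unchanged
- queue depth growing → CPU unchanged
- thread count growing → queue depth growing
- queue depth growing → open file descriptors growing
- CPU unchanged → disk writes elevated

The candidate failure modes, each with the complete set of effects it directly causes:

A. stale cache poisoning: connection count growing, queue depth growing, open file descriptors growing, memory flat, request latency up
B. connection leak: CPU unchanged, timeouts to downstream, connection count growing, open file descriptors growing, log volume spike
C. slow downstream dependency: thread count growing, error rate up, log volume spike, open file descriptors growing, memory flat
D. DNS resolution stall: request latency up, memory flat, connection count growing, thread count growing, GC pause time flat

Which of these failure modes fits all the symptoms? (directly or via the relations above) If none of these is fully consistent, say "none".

Testing each hypothesis:
(A) stale cache poisoning — does not account for thread count growing
(B) connection leak — request latency up NO; connection count growing yes; open file descriptors growing yes; thread count growing NO; memory flat NO
(C) slow downstream dependency — request latency up NO; connection count growing NO; open file descriptors growing yes; thread count growing yes; memory flat yes
(D) DNS resolution stall — request latency up yes; connection count growing yes; open file descriptors growing yes (via thread count growing → queue depth growing → open file descriptors growing); thread count growing yes; memory flat yes
Only (D) is consistent with every observation.

D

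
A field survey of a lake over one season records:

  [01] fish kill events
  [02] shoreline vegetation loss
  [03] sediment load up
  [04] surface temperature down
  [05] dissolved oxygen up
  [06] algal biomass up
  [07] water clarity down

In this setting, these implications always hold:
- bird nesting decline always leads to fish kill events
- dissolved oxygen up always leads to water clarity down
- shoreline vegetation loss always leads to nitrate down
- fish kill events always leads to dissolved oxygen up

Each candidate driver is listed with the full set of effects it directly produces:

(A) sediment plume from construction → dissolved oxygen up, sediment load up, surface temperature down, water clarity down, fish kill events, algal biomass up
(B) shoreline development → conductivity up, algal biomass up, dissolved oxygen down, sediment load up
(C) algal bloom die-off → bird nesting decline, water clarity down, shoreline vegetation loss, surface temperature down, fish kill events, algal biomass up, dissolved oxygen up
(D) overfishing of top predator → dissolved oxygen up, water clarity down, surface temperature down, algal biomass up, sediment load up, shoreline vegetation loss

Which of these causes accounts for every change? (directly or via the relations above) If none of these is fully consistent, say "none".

Testing each hypothesis:
(A) sediment plume from construction — fish kill events +; shoreline vegetation loss -; sediment load up +; surface temperature down +; dissolved oxygen up +; algal biomass up +; water clarity down +
(B) shoreline development — fish kill events -; shoreline vegetation loss -; sediment load up +; surface temperature down -; dissolved oxygen up -; algal biomass up +; water clarity down -
(C) algal bloom die-off — fish kill events +; shoreline vegetation loss +; sediment load up -; surface temperature down +; dissolved oxygen up +; algal biomass up +; water clarity down +
(D) overfishing of top predator — fish kill events -; shoreline vegetation loss +; sediment load up +; surface temperature down +; dissolved oxygen up +; algal biomass up +; water clarity down +
No candidate is consistent with all observations.

none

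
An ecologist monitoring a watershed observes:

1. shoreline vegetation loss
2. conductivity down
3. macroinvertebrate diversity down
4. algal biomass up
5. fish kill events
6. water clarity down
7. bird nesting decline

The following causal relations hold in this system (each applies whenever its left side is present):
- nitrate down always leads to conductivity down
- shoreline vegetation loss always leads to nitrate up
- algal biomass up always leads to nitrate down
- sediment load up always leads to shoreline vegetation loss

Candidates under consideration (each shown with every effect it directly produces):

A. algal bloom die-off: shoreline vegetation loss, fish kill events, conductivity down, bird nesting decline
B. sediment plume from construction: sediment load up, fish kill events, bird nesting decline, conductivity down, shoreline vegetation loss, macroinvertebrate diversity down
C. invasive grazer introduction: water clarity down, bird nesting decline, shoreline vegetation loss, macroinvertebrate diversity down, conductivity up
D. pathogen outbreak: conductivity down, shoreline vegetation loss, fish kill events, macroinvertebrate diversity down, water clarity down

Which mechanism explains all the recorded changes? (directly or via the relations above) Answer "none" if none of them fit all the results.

none

Per-candidate check:
(A) algal bloom die-off — shoreline vegetation loss ✓; conductivity down ✓; macroinvertebrate diversity down ✗; algal biomass up ✗; fish kill events ✓; water clarity down ✗; bird nesting decline ✓
(B) sediment plume from construction — does not account for algal biomass up, water clarity down
(C) invasive grazer introduction — fails on conductivity down, algal biomass up, fish kill events (predicts conductivity up, not conductivity down)
(D) pathogen outbreak — shoreline vegetation loss ✓; conductivity down ✓; macroinvertebrate diversity down ✓; algal biomass up ✗; fish kill events ✓; water clarity down ✓; bird nesting decline ✗
No candidate is consistent with all observations.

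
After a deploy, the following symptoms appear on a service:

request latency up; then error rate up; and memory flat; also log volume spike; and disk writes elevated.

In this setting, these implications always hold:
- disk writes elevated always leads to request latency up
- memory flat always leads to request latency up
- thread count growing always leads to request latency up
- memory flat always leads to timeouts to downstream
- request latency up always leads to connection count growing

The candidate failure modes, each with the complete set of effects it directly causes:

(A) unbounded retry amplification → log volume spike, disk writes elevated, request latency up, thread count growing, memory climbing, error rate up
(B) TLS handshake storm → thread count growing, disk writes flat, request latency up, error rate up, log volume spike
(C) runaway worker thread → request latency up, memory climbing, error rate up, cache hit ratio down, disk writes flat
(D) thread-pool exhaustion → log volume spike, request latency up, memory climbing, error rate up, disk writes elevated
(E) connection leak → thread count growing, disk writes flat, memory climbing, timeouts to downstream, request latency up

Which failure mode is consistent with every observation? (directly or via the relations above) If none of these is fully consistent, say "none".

Checking each candidate against the observations:
(A) unbounded retry amplification — request latency up +; error rate up +; memory flat -; log volume spike +; disk writes elevated +
(B) TLS handshake storm — request latency up +; error rate up +; memory flat -; log volume spike +; disk writes elevated -
(C) runaway worker thread — fails on memory flat, log volume spike, disk writes elevated (predicts memory climbing, not memory flat; predicts disk writes flat, not disk writes elevated)
(D) thread-pool exhaustion — request latency up +; error rate up +; memory flat -; log volume spike +; disk writes elevated +
(E) connection leak — fails on error rate up, memory flat, log volume spike, disk writes elevated (predicts memory climbing, not memory flat; predicts disk writes flat, not disk writes elevated)
Every candidate fails on at least one observation.

none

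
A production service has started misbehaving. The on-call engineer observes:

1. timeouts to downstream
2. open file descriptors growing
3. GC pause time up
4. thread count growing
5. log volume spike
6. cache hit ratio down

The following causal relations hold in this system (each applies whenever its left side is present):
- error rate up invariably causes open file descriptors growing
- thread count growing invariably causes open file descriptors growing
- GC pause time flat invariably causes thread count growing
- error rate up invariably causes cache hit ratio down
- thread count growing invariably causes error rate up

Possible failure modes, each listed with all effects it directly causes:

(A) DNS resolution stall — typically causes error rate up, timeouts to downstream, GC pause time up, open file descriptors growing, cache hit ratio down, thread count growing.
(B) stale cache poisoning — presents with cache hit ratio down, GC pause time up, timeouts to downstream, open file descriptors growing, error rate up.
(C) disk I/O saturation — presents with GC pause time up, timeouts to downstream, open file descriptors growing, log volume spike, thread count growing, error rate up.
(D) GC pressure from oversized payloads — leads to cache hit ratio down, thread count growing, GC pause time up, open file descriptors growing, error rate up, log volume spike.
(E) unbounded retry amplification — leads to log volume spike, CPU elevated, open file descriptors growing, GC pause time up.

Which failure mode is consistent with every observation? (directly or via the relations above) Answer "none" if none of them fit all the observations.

Per-candidate check:
(A) DNS resolution stall — timeouts to downstream match; open file descriptors growing match; GC pause time up match; thread count growing match; log volume spike miss; cache hit ratio down match
(B) stale cache poisoning — does not account for thread count growing, log volume spike
(C) disk I/O saturation — accounts for every observation (cache hit ratio down by error rate up → cache hit ratio down)
(D) GC pressure from oversized payloads — timeouts to downstream miss; open file descriptors growing match; GC pause time up match; thread count growing match; log volume spike match; cache hit ratio down match
(E) unbounded retry amplification — timeouts to downstream miss; open file descriptors growing match; GC pause time up match; thread count growing miss; log volume spike match; cache hit ratio down miss
(C) is the only candidate with no mismatches.

C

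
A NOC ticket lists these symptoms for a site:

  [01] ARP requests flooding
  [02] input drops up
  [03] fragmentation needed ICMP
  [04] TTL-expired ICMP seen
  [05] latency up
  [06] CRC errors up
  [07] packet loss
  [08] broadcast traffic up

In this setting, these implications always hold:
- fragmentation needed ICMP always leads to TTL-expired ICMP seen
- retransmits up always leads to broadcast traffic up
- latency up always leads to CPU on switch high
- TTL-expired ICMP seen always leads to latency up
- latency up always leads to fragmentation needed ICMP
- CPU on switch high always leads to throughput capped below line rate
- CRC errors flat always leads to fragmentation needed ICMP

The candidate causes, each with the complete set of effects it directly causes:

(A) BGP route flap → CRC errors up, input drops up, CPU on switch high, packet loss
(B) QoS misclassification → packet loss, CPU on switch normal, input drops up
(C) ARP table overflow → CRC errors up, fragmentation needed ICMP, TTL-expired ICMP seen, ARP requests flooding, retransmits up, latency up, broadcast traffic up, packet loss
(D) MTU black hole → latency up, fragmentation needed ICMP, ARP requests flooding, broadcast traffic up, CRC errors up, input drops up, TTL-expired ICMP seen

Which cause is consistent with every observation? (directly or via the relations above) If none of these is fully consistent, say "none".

For each candidate, compare predicted effects to what was observed:
(A) BGP route flap — ARP requests flooding ✗; input drops up ✓; fragmentation needed ICMP ✗; TTL-expired ICMP seen ✗; latency up ✗; CRC errors up ✓; packet loss ✓; broadcast traffic up ✗
(B) QoS misclassification — ARP requests flooding ✗; input drops up ✓; fragmentation needed ICMP ✗; TTL-expired ICMP seen ✗; latency up ✗; CRC errors up ✗; packet loss ✓; broadcast traffic up ✗
(C) ARP table overflow — ARP requests flooding ✓; input drops up ✗; fragmentation needed ICMP ✓; TTL-expired ICMP seen ✓; latency up ✓; CRC errors up ✓; packet loss ✓; broadcast traffic up ✓
(D) MTU black hole — does not account for packet loss
No candidate is consistent with all observations.

none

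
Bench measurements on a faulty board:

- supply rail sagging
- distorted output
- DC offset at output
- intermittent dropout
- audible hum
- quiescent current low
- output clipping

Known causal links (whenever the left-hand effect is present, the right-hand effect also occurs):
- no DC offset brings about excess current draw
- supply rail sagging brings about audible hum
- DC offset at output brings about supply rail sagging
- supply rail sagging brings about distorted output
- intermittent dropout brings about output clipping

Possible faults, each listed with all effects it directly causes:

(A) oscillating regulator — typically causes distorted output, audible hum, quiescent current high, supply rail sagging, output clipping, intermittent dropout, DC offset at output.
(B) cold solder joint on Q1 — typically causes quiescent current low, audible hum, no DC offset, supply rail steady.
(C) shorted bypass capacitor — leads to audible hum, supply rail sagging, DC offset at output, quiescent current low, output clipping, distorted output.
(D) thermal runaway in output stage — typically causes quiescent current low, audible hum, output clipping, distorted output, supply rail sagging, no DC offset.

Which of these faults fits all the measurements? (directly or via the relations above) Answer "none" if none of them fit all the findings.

none

Testing each hypothesis:
(A) oscillating regulator — supply rail sagging +; distorted output +; DC offset at output +; intermittent dropout +; audible hum +; quiescent current low -; output clipping +
(B) cold solder joint on Q1 — fails on supply rail sagging, distorted output, DC offset at output, intermittent dropout, output clipping (predicts supply rail steady, not supply rail sagging; predicts no DC offset, not DC offset at output)
(C) shorted bypass capacitor — does not account for intermittent dropout
(D) thermal runaway in output stage — supply rail sagging +; distorted output +; DC offset at output -; intermittent dropout -; audible hum +; quiescent current low +; output clipping +
No candidate is consistent with all observations.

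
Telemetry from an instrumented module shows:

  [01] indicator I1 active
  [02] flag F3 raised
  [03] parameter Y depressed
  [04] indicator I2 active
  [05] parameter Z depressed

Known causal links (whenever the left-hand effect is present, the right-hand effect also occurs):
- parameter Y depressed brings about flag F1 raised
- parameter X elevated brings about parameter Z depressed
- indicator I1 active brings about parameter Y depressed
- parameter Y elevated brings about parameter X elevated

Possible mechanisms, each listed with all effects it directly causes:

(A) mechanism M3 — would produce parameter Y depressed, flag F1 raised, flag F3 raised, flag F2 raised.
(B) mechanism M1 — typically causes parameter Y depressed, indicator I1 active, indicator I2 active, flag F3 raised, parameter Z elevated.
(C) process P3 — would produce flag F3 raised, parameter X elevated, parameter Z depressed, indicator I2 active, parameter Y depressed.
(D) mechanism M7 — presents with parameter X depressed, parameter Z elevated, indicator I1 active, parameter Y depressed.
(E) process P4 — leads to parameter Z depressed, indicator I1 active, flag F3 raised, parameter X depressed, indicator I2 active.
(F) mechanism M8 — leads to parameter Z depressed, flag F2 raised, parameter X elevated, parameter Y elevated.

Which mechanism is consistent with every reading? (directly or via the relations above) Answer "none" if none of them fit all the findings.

Checking each candidate against the observations:
(A) mechanism M3 — indicator I1 active ✗; flag F3 raised ✓; parameter Y depressed ✓; indicator I2 active ✗; parameter Z depressed ✗
(B) mechanism M1 — indicator I1 active ✓; flag F3 raised ✓; parameter Y depressed ✓; indicator I2 active ✓; parameter Z depressed ✗
(C) process P3 — does not account for indicator I1 active
(D) mechanism M7 — indicator I1 active ✓; flag F3 raised ✗; parameter Y depressed ✓; indicator I2 active ✗; parameter Z depressed ✗
(E) process P4 — indicator I1 active ✓; flag F3 raised ✓; parameter Y depressed ✓ (through indicator I1 active → parameter Y depressed); indicator I2 active ✓; parameter Z depressed ✓
(F) mechanism M8 — fails on indicator I1 active, flag F3 raised, parameter Y depressed, indicator I2 active (predicts parameter Y elevated, not parameter Y depressed)
(E) is the only candidate with no mismatches.

E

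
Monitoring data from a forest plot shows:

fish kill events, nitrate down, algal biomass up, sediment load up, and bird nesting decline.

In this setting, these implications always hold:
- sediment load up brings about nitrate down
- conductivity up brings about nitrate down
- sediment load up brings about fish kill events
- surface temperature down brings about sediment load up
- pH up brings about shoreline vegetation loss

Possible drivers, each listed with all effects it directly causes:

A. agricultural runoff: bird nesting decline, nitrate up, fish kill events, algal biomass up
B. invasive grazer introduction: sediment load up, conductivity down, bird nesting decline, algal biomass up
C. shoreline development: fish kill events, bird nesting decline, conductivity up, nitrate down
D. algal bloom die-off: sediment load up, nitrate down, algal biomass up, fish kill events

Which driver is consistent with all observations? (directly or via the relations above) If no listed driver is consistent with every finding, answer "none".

B

Per-candidate check:
(A) agricultural runoff — fails on nitrate down, sediment load up (predicts nitrate up, not nitrate down)
(B) invasive grazer introduction — fish kill events ✓ (through sediment load up → fish kill events); nitrate down ✓ (through sediment load up → nitrate down); algal biomass up ✓; sediment load up ✓; bird nesting decline ✓
(C) shoreline development — does not account for algal biomass up, sediment load up
(D) algal bloom die-off — does not account for bird nesting decline
(B) alone accounts for all the evidence.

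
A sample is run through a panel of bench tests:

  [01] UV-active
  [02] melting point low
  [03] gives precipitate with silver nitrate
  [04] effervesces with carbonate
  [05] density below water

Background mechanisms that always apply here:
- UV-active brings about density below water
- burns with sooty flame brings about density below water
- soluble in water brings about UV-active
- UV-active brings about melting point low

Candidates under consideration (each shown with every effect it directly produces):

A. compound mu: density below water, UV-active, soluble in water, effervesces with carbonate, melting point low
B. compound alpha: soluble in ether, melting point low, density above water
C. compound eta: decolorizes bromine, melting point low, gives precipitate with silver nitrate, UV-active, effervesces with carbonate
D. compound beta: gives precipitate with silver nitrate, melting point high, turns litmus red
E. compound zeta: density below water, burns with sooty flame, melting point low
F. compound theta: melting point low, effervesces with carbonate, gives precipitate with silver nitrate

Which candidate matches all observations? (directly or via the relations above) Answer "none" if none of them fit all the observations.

Per-candidate check:
(A) compound mu — UV-active ✓; melting point low ✓; gives precipitate with silver nitrate ✗; effervesces with carbonate ✓; density below water ✓
(B) compound alpha — UV-active ✗; melting point low ✓; gives precipitate with silver nitrate ✗; effervesces with carbonate ✗; density below water ✗
(C) compound eta — UV-active ✓; melting point low ✓; gives precipitate with silver nitrate ✓; effervesces with carbonate ✓; density below water ✓ (by UV-active → density below water)
(D) compound beta — UV-active ✗; melting point low ✗; gives precipitate with silver nitrate ✓; effervesces with carbonate ✗; density below water ✗
(E) compound zeta — UV-active ✗; melting point low ✓; gives precipitate with silver nitrate ✗; effervesces with carbonate ✗; density below water ✓
(F) compound theta — UV-active ✗; melting point low ✓; gives precipitate with silver nitrate ✓; effervesces with carbonate ✓; density below water ✗
Only (C) is consistent with every observation.

C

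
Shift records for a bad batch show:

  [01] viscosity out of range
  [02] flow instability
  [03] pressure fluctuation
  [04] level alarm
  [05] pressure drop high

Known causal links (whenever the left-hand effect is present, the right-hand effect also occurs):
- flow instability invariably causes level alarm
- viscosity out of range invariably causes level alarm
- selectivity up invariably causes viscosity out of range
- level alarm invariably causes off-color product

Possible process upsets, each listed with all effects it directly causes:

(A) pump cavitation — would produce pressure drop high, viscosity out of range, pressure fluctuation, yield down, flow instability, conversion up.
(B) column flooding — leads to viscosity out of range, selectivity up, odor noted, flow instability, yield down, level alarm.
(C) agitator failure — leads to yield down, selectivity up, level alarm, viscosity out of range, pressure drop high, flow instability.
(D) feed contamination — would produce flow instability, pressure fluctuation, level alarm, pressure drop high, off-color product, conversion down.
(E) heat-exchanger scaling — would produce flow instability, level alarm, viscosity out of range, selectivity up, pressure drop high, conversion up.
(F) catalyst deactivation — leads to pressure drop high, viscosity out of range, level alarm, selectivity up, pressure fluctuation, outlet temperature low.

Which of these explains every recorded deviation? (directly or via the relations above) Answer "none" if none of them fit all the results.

Per-candidate check:
(A) pump cavitation — accounts for every observation (level alarm via flow instability → level alarm)
(B) column flooding — viscosity out of range +; flow instability +; pressure fluctuation -; level alarm +; pressure drop high -
(C) agitator failure — does not account for pressure fluctuation
(D) feed contamination — does not account for viscosity out of range
(E) heat-exchanger scaling — does not account for pressure fluctuation
(F) catalyst deactivation — viscosity out of range +; flow instability -; pressure fluctuation +; level alarm +; pressure drop high +
(A) alone accounts for all the evidence.

A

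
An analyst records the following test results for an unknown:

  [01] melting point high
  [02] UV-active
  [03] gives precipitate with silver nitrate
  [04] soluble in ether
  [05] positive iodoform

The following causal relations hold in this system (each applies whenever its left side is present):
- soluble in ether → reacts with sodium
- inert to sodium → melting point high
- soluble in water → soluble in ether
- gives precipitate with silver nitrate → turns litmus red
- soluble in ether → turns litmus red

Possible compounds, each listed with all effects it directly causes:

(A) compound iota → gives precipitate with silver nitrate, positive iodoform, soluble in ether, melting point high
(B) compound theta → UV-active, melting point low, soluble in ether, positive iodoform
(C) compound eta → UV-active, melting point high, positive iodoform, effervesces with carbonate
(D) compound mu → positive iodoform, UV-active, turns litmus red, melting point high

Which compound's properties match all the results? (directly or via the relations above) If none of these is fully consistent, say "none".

Checking each candidate against the observations:
(A) compound iota — melting point high yes; UV-active NO; gives precipitate with silver nitrate yes; soluble in ether yes; positive iodoform yes
(B) compound theta — melting point high NO; UV-active yes; gives precipitate with silver nitrate NO; soluble in ether yes; positive iodoform yes
(C) compound eta — melting point high yes; UV-active yes; gives precipitate with silver nitrate NO; soluble in ether NO; positive iodoform yes
(D) compound mu — does not account for gives precipitate with silver nitrate, soluble in ether
No candidate is consistent with all observations.

none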